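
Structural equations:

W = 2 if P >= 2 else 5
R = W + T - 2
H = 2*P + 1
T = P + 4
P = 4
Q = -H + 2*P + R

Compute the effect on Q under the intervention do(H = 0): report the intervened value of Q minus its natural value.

9

The intervention breaks the incoming arrows to H: H = 2*P + 1 no longer applies, and H = 0.
W = 2 if P >= 2 else 5  [with P=4]  = 2
T = P + 4  [with P=4]  = 8
R = W + T - 2  [with W=2, T=8]  = 8
Q = -H + 2*P + R  [with H=0, P=4, R=8]  = 16
Without intervention: W = 2 if P >= 2 else 5  [with P=4]  = 2; H = 2*P + 1  [with P=4]  = 9; T = P + 4  [with P=4]  = 8; R = W + T - 2  [with W=2, T=8]  = 8; Q = -H + 2*P + R  [with H=9, P=4, R=8]  = 7.
Change = 16 − 7 = 9.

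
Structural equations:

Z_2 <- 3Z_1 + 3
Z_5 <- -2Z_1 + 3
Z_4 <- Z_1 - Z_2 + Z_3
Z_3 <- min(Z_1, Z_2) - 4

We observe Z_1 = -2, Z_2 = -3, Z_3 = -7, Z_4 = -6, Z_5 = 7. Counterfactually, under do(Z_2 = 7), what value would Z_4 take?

-15

Under do(Z_2=7), the mechanism Z_2 <- 3Z_1 + 3 is discarded; Z_2 is fixed at 7.
Z_3 = min(Z_1, Z_2) - 4  [with Z_1=-2, Z_2=7]  = -6
Z_4 = Z_1 - Z_2 + Z_3  [with Z_1=-2, Z_2=7, Z_3=-6]  = -15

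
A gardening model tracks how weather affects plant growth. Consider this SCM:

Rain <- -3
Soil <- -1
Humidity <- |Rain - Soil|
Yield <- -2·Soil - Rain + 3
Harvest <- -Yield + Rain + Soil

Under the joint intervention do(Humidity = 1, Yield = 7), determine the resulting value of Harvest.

Setting Humidity = 1, Yield = 7 by intervention discards those variables' equations.
Harvest = -Yield + Rain + Soil  [with Yield=7, Rain=-3, Soil=-1]  = -11

-11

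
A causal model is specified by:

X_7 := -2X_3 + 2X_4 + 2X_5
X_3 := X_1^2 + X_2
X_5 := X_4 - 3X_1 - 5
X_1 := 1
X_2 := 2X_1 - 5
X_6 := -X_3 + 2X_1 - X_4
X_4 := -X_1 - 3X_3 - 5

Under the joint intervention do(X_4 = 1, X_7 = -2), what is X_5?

-7

Setting X_4 = 1, X_7 = -2 by intervention discards those variables' equations.
X_5 = X_4 - 3X_1 - 5  [with X_4=1, X_1=1]  = -7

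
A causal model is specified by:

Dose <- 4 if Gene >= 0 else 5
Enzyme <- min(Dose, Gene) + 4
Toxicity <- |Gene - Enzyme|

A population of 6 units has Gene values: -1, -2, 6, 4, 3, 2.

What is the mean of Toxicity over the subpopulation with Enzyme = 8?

Observing Enzyme=8 restricts to units where Enzyme's equation naturally yields 8: Gene ∈ {6, 4}. In that subpopulation Toxicity = 2, 4, mean 3.

3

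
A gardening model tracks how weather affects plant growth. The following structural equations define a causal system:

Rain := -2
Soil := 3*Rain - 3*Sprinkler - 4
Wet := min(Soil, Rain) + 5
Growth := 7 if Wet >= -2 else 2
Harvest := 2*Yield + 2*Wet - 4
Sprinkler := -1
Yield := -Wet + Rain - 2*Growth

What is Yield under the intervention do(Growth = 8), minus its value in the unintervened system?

The intervention breaks the incoming arrows to Growth: Growth := 7 if Wet >= -2 else 2 no longer applies, and Growth = 8.
Soil = 3*Rain - 3*Sprinkler - 4  [with Rain=-2, Sprinkler=-1]  = -7
Wet = min(Soil, Rain) + 5  [with Soil=-7, Rain=-2]  = -2
Yield = -Wet + Rain - 2*Growth  [with Wet=-2, Rain=-2, Growth=8]  = -16
Without intervention: Soil = 3*Rain - 3*Sprinkler - 4  [with Rain=-2, Sprinkler=-1]  = -7; Wet = min(Soil, Rain) + 5  [with Soil=-7, Rain=-2]  = -2; Growth = 7 if Wet >= -2 else 2  [with Wet=-2]  = 7; Yield = -Wet + Rain - 2*Growth  [with Wet=-2, Rain=-2, Growth=7]  = -14.
Change = -16 − (-14) = -2.

-2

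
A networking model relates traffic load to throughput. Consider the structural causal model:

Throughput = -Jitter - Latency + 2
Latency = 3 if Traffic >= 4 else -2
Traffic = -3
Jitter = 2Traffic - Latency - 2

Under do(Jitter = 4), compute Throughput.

0

The intervention breaks the incoming arrows to Jitter: Jitter = 2Traffic - Latency - 2 no longer applies, and Jitter = 4.
Latency = 3 if Traffic >= 4 else -2  [with Traffic=-3]  = -2
Throughput = -Jitter - Latency + 2  [with Jitter=4, Latency=-2]  = 0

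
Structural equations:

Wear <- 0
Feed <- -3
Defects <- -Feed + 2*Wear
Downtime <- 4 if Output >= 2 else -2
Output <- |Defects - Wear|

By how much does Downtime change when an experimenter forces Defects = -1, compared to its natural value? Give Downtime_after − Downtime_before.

do(Defects=-1) replaces the equation Defects <- -Feed + 2*Wear with the constant Defects = -1.
Output = |Defects - Wear|  [with Defects=-1, Wear=0]  = 1
Downtime = 4 if Output >= 2 else -2  [with Output=1]  = -2
Without intervention: Defects = -Feed + 2*Wear  [with Feed=-3, Wear=0]  = 3; Output = |Defects - Wear|  [with Defects=3, Wear=0]  = 3; Downtime = 4 if Output >= 2 else -2  [with Output=3]  = 4.
Change = -2 − 4 = -6.

-6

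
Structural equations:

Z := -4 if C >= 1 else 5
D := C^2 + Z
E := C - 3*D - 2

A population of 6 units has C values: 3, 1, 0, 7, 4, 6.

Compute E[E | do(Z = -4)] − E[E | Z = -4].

10.4

The intervention sets Z=-4 in all 6 units regardless of C. Recomputing E per unit gives -14, 8, 10, -130, -34, -92; average -42.
Conditioning on Z=-4 selects the 5 unit(s) with C ∈ {3, 1, 7, 4, 6}. Their E values: -14, 8, -130, -34, -92. Mean = -52.4.
Difference = -42 − (-52.4) = 10.4.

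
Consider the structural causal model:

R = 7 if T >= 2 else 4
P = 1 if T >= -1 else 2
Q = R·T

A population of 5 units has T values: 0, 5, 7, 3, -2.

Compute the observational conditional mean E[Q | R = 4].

-4

E[Q|R=4] averages over only the 2 units with R=4 (T = 0, -2): Q = 0, -8, mean -4.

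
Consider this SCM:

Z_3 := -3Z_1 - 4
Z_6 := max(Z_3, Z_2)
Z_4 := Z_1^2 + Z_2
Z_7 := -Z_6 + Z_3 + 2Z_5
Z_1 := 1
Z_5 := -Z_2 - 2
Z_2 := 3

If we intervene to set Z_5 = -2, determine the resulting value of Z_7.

-14

Under do(Z_5=-2), the mechanism Z_5 := -Z_2 - 2 is discarded; Z_5 is fixed at -2.
Z_3 = -3Z_1 - 4  [with Z_1=1]  = -7
Z_6 = max(Z_3, Z_2)  [with Z_3=-7, Z_2=3]  = 3
Z_7 = -Z_6 + Z_3 + 2Z_5  [with Z_6=3, Z_3=-7, Z_5=-2]  = -14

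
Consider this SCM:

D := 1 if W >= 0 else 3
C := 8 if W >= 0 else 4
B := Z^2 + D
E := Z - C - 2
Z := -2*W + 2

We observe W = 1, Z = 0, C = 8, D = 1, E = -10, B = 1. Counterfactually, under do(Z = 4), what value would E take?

-6

do(Z=4) replaces the equation Z := -2*W + 2 with the constant Z = 4.
C = 8 if W >= 0 else 4  [with W=1]  = 8
E = Z - C - 2  [with Z=4, C=8]  = -6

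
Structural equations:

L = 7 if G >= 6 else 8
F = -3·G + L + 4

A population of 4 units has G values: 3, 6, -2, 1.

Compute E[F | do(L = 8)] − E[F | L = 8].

Under do(L=8), L's equation is replaced by L=8 for every unit. Per-unit F: 3, -6, 18, 9. Mean = 6.
E[F|L=8] averages over only the 3 units with L=8 (G = 3, -2, 1): F = 3, 18, 9, mean 10.
Difference = 6 − 10 = -4.

-4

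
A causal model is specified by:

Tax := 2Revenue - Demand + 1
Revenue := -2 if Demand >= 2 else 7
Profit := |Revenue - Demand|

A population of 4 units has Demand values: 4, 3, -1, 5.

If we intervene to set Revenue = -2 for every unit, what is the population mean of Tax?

do(Revenue=-2) breaks Revenue's dependence on Demand. With Revenue=-2 fixed, Tax across the units is -7, -6, -2, -8, mean -5.75.

-5.75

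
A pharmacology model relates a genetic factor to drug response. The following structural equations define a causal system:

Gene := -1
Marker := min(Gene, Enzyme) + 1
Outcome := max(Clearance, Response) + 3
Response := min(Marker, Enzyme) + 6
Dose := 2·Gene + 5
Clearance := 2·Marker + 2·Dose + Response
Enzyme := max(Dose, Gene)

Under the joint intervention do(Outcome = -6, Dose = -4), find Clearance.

-3

Under do(Outcome = -6, Dose = -4), each intervened variable's structural equation is replaced by its fixed value.
Enzyme = max(Dose, Gene)  [with Dose=-4, Gene=-1]  = -1
Marker = min(Gene, Enzyme) + 1  [with Gene=-1, Enzyme=-1]  = 0
Response = min(Marker, Enzyme) + 6  [with Marker=0, Enzyme=-1]  = 5
Clearance = 2·Marker + 2·Dose + Response  [with Marker=0, Dose=-4, Response=5]  = -3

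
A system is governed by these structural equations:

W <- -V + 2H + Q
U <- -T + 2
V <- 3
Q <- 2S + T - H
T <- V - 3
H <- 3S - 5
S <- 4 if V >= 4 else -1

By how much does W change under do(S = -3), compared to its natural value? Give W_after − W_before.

The intervention breaks the incoming arrows to S: S <- 4 if V >= 4 else -1 no longer applies, and S = -3.
T = V - 3  [with V=3]  = 0
H = 3S - 5  [with S=-3]  = -14
Q = 2S + T - H  [with S=-3, T=0, H=-14]  = 8
W = -V + 2H + Q  [with V=3, H=-14, Q=8]  = -23
Without intervention: T = V - 3  [with V=3]  = 0; S = 4 if V >= 4 else -1  [with V=3]  = -1; H = 3S - 5  [with S=-1]  = -8; Q = 2S + T - H  [with S=-1, T=0, H=-8]  = 6; W = -V + 2H + Q  [with V=3, H=-8, Q=6]  = -13.
Change = -23 − (-13) = -10.

-10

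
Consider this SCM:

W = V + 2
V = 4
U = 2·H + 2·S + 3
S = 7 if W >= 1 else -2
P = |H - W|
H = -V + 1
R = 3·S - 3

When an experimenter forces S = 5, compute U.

7

Under do(S=5), the mechanism S = 7 if W >= 1 else -2 is discarded; S is fixed at 5.
H = -V + 1  [with V=4]  = -3
U = 2·H + 2·S + 3  [with H=-3, S=5]  = 7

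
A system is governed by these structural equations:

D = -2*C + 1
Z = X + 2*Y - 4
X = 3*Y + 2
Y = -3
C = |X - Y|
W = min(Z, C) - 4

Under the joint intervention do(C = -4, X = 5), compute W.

-9

Setting C = -4, X = 5 by intervention discards those variables' equations.
Z = X + 2*Y - 4  [with X=5, Y=-3]  = -5
W = min(Z, C) - 4  [with Z=-5, C=-4]  = -9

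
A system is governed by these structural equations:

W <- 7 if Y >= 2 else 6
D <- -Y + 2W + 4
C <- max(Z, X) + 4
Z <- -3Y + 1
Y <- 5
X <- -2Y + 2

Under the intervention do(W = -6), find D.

-13

The intervention breaks the incoming arrows to W: W <- 7 if Y >= 2 else 6 no longer applies, and W = -6.
D = -Y + 2W + 4  [with Y=5, W=-6]  = -13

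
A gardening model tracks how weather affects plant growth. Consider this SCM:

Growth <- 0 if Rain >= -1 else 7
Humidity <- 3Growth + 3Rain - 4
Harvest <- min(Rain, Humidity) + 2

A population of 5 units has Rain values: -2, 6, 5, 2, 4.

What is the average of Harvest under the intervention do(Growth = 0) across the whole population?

3.4

Every unit gets Growth=0 under the intervention. Harvest values become -8, 8, 7, 4, 6; E[Harvest|do(Growth=0)] = 3.4.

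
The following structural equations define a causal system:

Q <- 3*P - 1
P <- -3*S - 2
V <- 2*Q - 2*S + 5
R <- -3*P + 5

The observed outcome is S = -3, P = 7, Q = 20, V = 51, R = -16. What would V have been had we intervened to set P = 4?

Under do(P=4), the mechanism P <- -3*S - 2 is discarded; P is fixed at 4.
Q = 3*P - 1  [with P=4]  = 11
V = 2*Q - 2*S + 5  [with Q=11, S=-3]  = 33

33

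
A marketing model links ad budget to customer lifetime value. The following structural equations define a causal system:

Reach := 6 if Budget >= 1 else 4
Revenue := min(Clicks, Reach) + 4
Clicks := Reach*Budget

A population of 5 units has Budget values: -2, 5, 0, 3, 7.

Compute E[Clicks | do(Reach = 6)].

The intervention sets Reach=6 in all 5 units regardless of Budget. Recomputing Clicks per unit gives -12, 30, 0, 18, 42; average 15.6.

15.6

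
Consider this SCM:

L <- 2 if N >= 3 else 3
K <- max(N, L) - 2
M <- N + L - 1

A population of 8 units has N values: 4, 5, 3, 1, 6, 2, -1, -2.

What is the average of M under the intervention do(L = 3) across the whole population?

4.25

do(L=3) breaks L's dependence on N. With L=3 fixed, M across the units is 6, 7, 5, 3, 8, 4, 1, 0, mean 4.25.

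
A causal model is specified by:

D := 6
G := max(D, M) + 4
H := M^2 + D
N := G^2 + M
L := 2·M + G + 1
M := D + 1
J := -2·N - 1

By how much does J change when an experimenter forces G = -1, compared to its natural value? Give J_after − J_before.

The intervention breaks the incoming arrows to G: G := max(D, M) + 4 no longer applies, and G = -1.
M = D + 1  [with D=6]  = 7
N = G^2 + M  [with G=-1, M=7]  = 8
J = -2·N - 1  [with N=8]  = -17
Without intervention: M = D + 1  [with D=6]  = 7; G = max(D, M) + 4  [with D=6, M=7]  = 11; N = G^2 + M  [with G=11, M=7]  = 128; J = -2·N - 1  [with N=128]  = -257.
Change = -17 − (-257) = 240.

240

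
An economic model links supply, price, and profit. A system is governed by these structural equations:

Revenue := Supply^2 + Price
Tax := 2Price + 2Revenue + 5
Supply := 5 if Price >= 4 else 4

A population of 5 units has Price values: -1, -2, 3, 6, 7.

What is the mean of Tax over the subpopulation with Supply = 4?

37

Conditioning on Supply=4 selects the 3 unit(s) with Price ∈ {-1, -2, 3}. Their Tax values: 33, 29, 49. Mean = 37.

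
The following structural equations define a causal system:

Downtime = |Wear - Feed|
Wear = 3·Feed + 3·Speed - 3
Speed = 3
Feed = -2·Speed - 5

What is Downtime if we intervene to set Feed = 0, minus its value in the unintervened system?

-10

Under do(Feed=0), the mechanism Feed = -2·Speed - 5 is discarded; Feed is fixed at 0.
Wear = 3·Feed + 3·Speed - 3  [with Feed=0, Speed=3]  = 6
Downtime = |Wear - Feed|  [with Wear=6, Feed=0]  = 6
Without intervention: Feed = -2·Speed - 5  [with Speed=3]  = -11; Wear = 3·Feed + 3·Speed - 3  [with Feed=-11, Speed=3]  = -27; Downtime = |Wear - Feed|  [with Wear=-27, Feed=-11]  = 16.
Change = 6 − 16 = -10.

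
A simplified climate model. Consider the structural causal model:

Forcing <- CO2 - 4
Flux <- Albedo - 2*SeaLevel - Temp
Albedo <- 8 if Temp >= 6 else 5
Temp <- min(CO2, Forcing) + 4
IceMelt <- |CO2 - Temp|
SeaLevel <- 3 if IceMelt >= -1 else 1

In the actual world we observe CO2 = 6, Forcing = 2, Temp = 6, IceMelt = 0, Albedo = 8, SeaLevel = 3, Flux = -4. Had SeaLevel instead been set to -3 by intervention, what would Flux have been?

Intervening sets SeaLevel = -3 and removes its equation (SeaLevel <- 3 if IceMelt >= -1 else 1).
Forcing = CO2 - 4  [with CO2=6]  = 2
Temp = min(CO2, Forcing) + 4  [with CO2=6, Forcing=2]  = 6
Albedo = 8 if Temp >= 6 else 5  [with Temp=6]  = 8
Flux = Albedo - 2*SeaLevel - Temp  [with Albedo=8, SeaLevel=-3, Temp=6]  = 8

8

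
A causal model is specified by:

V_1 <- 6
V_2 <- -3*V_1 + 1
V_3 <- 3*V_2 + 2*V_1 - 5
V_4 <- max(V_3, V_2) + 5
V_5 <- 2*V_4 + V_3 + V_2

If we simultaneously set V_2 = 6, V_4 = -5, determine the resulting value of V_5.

21

Setting V_2 = 6, V_4 = -5 by intervention discards those variables' equations.
V_3 = 3*V_2 + 2*V_1 - 5  [with V_2=6, V_1=6]  = 25
V_5 = 2*V_4 + V_3 + V_2  [with V_4=-5, V_3=25, V_2=6]  = 21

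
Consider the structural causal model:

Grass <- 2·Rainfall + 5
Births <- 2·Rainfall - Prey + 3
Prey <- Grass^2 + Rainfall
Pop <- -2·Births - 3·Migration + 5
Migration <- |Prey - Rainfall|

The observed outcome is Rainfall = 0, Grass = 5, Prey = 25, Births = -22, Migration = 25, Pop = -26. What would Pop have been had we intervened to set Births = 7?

-84

Under do(Births=7), the mechanism Births <- 2·Rainfall - Prey + 3 is discarded; Births is fixed at 7.
Grass = 2·Rainfall + 5  [with Rainfall=0]  = 5
Prey = Grass^2 + Rainfall  [with Grass=5, Rainfall=0]  = 25
Migration = |Prey - Rainfall|  [with Prey=25, Rainfall=0]  = 25
Pop = -2·Births - 3·Migration + 5  [with Births=7, Migration=25]  = -84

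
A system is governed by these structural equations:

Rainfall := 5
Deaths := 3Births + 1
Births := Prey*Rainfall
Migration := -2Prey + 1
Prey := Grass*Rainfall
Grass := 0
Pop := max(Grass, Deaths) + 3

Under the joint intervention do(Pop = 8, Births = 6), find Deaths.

Under do(Pop = 8, Births = 6), each intervened variable's structural equation is replaced by its fixed value.
Deaths = 3Births + 1  [with Births=6]  = 19

19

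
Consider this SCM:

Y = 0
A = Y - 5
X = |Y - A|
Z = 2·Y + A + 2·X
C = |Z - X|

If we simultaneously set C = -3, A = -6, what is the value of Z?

Setting C = -3, A = -6 by intervention discards those variables' equations.
X = |Y - A|  [with Y=0, A=-6]  = 6
Z = 2·Y + A + 2·X  [with Y=0, A=-6, X=6]  = 6

6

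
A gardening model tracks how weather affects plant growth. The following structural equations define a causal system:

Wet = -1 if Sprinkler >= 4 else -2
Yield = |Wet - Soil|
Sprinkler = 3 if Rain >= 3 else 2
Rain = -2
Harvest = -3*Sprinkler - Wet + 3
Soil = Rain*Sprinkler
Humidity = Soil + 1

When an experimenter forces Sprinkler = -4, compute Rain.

-2

Under do(Sprinkler=-4), the mechanism Sprinkler = 3 if Rain >= 3 else 2 is discarded; Sprinkler is fixed at -4.
Rain is not downstream of the intervention, so its value is determined by the original equations.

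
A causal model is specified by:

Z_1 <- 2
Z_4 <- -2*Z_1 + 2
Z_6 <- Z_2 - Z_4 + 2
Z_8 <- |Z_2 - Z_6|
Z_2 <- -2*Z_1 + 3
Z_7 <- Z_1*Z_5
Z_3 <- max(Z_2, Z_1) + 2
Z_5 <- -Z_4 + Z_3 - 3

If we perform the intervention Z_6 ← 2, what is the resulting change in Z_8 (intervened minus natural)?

Intervening sets Z_6 = 2 and removes its equation (Z_6 <- Z_2 - Z_4 + 2).
Z_2 = -2*Z_1 + 3  [with Z_1=2]  = -1
Z_8 = |Z_2 - Z_6|  [with Z_2=-1, Z_6=2]  = 3
Without intervention: Z_2 = -2*Z_1 + 3  [with Z_1=2]  = -1; Z_4 = -2*Z_1 + 2  [with Z_1=2]  = -2; Z_6 = Z_2 - Z_4 + 2  [with Z_2=-1, Z_4=-2]  = 3; Z_8 = |Z_2 - Z_6|  [with Z_2=-1, Z_6=3]  = 4.
Change = 3 − 4 = -1.

-1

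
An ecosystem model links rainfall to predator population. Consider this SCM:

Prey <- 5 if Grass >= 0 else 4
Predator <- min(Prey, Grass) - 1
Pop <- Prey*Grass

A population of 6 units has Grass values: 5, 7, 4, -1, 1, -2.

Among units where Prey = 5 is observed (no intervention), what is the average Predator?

2.75

Conditioning on Prey=5 selects the 4 unit(s) with Grass ∈ {5, 7, 4, 1}. Their Predator values: 4, 4, 3, 0. Mean = 2.75.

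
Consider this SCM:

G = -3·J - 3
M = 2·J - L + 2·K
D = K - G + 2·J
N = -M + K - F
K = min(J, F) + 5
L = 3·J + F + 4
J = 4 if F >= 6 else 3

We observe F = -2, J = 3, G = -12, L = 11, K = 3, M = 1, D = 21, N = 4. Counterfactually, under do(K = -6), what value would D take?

12

Under do(K=-6), the mechanism K = min(J, F) + 5 is discarded; K is fixed at -6.
J = 4 if F >= 6 else 3  [with F=-2]  = 3
G = -3·J - 3  [with J=3]  = -12
D = K - G + 2·J  [with K=-6, G=-12, J=3]  = 12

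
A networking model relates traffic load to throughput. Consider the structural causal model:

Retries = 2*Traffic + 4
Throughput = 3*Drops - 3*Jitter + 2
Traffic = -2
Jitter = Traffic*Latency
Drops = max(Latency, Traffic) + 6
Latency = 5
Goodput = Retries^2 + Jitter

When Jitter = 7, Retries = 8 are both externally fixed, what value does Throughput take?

Setting Jitter = 7, Retries = 8 by intervention discards those variables' equations.
Drops = max(Latency, Traffic) + 6  [with Latency=5, Traffic=-2]  = 11
Throughput = 3*Drops - 3*Jitter + 2  [with Drops=11, Jitter=7]  = 14

14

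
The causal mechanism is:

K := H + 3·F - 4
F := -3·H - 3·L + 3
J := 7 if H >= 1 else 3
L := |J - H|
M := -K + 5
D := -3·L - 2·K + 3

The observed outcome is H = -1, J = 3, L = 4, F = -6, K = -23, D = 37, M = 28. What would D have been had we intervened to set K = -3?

The intervention breaks the incoming arrows to K: K := H + 3·F - 4 no longer applies, and K = -3.
J = 7 if H >= 1 else 3  [with H=-1]  = 3
L = |J - H|  [with J=3, H=-1]  = 4
D = -3·L - 2·K + 3  [with L=4, K=-3]  = -3

-3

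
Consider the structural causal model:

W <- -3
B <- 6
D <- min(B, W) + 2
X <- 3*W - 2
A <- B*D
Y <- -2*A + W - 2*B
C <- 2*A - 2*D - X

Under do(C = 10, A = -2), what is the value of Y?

Setting C = 10, A = -2 by intervention discards those variables' equations.
Y = -2*A + W - 2*B  [with A=-2, W=-3, B=6]  = -11

-11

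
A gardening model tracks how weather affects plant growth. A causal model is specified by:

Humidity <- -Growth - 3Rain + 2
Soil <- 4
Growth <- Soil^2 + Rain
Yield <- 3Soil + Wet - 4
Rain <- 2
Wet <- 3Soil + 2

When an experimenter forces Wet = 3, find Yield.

11

The intervention breaks the incoming arrows to Wet: Wet <- 3Soil + 2 no longer applies, and Wet = 3.
Yield = 3Soil + Wet - 4  [with Soil=4, Wet=3]  = 11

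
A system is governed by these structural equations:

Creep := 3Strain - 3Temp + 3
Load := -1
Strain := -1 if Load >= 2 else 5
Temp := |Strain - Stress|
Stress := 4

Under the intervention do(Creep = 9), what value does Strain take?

5

do(Creep=9) replaces the equation Creep := 3Strain - 3Temp + 3 with the constant Creep = 9.
Strain is not downstream of the intervention, so its value is determined by the original equations.
Strain = -1 if Load >= 2 else 5  [with Load=-1]  = 5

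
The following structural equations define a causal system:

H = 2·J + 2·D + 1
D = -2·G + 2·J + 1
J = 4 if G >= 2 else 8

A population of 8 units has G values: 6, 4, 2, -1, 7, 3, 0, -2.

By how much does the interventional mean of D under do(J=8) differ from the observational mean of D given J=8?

do(J=8) breaks J's dependence on G. With J=8 fixed, D across the units is 5, 9, 13, 19, 3, 11, 17, 21, mean 12.25.
E[D|J=8] averages over only the 3 units with J=8 (G = -1, 0, -2): D = 19, 17, 21, mean 19.
Difference = 12.25 − 19 = -6.75.

-6.75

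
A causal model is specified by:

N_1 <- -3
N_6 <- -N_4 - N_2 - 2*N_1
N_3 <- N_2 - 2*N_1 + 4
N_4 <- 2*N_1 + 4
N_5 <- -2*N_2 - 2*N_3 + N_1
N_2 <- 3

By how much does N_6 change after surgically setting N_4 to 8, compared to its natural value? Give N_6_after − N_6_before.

Under do(N_4=8), the mechanism N_4 <- 2*N_1 + 4 is discarded; N_4 is fixed at 8.
N_6 = -N_4 - N_2 - 2*N_1  [with N_4=8, N_2=3, N_1=-3]  = -5
Without intervention: N_4 = 2*N_1 + 4  [with N_1=-3]  = -2; N_6 = -N_4 - N_2 - 2*N_1  [with N_4=-2, N_2=3, N_1=-3]  = 5.
Change = -5 − 5 = -10.

-10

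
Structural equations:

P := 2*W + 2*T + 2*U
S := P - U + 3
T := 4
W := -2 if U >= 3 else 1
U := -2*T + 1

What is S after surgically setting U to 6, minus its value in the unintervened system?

7

do(U=6) replaces the equation U := -2*T + 1 with the constant U = 6.
W = -2 if U >= 3 else 1  [with U=6]  = -2
P = 2*W + 2*T + 2*U  [with W=-2, T=4, U=6]  = 16
S = P - U + 3  [with P=16, U=6]  = 13
Without intervention: U = -2*T + 1  [with T=4]  = -7; W = -2 if U >= 3 else 1  [with U=-7]  = 1; P = 2*W + 2*T + 2*U  [with W=1, T=4, U=-7]  = -4; S = P - U + 3  [with P=-4, U=-7]  = 6.
Change = 13 − 6 = 7.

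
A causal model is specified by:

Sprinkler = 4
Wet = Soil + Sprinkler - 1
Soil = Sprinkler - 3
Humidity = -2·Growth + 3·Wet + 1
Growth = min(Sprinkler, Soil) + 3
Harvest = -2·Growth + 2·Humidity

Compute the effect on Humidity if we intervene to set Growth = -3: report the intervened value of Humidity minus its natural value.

14

Intervening sets Growth = -3 and removes its equation (Growth = min(Sprinkler, Soil) + 3).
Soil = Sprinkler - 3  [with Sprinkler=4]  = 1
Wet = Soil + Sprinkler - 1  [with Soil=1, Sprinkler=4]  = 4
Humidity = -2·Growth + 3·Wet + 1  [with Growth=-3, Wet=4]  = 19
Without intervention: Soil = Sprinkler - 3  [with Sprinkler=4]  = 1; Wet = Soil + Sprinkler - 1  [with Soil=1, Sprinkler=4]  = 4; Growth = min(Sprinkler, Soil) + 3  [with Sprinkler=4, Soil=1]  = 4; Humidity = -2·Growth + 3·Wet + 1  [with Growth=4, Wet=4]  = 5.
Change = 19 − 5 = 14.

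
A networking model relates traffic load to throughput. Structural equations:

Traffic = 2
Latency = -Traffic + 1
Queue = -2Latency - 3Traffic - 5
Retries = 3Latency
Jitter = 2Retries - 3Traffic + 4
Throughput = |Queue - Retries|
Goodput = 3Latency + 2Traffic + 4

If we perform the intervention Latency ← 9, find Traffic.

Under do(Latency=9), the mechanism Latency = -Traffic + 1 is discarded; Latency is fixed at 9.
Traffic is not downstream of the intervention, so its value is determined by the original equations.

2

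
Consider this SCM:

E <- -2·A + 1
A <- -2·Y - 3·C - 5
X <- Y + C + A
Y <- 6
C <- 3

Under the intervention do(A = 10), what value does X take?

19

The intervention breaks the incoming arrows to A: A <- -2·Y - 3·C - 5 no longer applies, and A = 10.
X = Y + C + A  [with Y=6, C=3, A=10]  = 19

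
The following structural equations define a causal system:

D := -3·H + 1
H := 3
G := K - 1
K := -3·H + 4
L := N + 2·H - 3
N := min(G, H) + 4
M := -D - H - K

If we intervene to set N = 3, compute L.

6

The intervention breaks the incoming arrows to N: N := min(G, H) + 4 no longer applies, and N = 3.
L = N + 2·H - 3  [with N=3, H=3]  = 6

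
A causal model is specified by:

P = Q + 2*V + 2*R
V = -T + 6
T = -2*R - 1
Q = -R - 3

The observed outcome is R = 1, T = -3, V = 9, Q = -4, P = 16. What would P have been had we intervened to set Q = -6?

Intervening sets Q = -6 and removes its equation (Q = -R - 3).
T = -2*R - 1  [with R=1]  = -3
V = -T + 6  [with T=-3]  = 9
P = Q + 2*V + 2*R  [with Q=-6, V=9, R=1]  = 14

14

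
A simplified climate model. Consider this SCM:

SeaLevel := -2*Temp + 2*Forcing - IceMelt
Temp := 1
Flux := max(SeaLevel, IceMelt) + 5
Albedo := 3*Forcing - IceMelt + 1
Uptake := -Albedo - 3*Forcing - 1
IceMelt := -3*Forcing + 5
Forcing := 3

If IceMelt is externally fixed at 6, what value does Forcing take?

Under do(IceMelt=6), the mechanism IceMelt := -3*Forcing + 5 is discarded; IceMelt is fixed at 6.
Forcing is not downstream of the intervention, so its value is determined by the original equations.

3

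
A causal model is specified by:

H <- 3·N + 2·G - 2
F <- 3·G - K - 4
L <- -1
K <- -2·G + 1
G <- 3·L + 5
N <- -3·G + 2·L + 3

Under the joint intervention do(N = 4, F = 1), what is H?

14

The joint intervention fixes N = 4, F = 1, removing each variable's own equation.
G = 3·L + 5  [with L=-1]  = 2
H = 3·N + 2·G - 2  [with N=4, G=2]  = 14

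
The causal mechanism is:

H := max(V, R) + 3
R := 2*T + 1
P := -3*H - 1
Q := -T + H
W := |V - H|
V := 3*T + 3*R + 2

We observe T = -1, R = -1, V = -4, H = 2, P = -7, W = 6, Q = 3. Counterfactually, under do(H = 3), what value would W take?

7

Under do(H=3), the mechanism H := max(V, R) + 3 is discarded; H is fixed at 3.
R = 2*T + 1  [with T=-1]  = -1
V = 3*T + 3*R + 2  [with T=-1, R=-1]  = -4
W = |V - H|  [with V=-4, H=3]  = 7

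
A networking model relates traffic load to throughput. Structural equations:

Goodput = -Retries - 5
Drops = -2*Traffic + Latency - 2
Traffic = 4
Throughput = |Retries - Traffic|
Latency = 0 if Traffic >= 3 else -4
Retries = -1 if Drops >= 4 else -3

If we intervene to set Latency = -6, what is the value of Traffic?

4

Under do(Latency=-6), the mechanism Latency = 0 if Traffic >= 3 else -4 is discarded; Latency is fixed at -6.
Traffic is not downstream of the intervention, so its value is determined by the original equations.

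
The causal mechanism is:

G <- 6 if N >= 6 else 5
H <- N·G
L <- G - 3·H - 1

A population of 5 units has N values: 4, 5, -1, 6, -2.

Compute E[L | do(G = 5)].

do(G=5) breaks G's dependence on N. With G=5 fixed, L across the units is -56, -71, 19, -86, 34, mean -32.

-32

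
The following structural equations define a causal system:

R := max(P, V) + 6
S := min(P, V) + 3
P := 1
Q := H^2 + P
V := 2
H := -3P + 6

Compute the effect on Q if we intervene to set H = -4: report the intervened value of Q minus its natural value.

7

Under do(H=-4), the mechanism H := -3P + 6 is discarded; H is fixed at -4.
Q = H^2 + P  [with H=-4, P=1]  = 17
Without intervention: H = -3P + 6  [with P=1]  = 3; Q = H^2 + P  [with H=3, P=1]  = 10.
Change = 17 − 10 = 7.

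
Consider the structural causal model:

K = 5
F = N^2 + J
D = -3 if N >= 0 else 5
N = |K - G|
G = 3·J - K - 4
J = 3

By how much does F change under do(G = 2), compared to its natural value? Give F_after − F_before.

The intervention breaks the incoming arrows to G: G = 3·J - K - 4 no longer applies, and G = 2.
N = |K - G|  [with K=5, G=2]  = 3
F = N^2 + J  [with N=3, J=3]  = 12
Without intervention: G = 3·J - K - 4  [with J=3, K=5]  = 0; N = |K - G|  [with K=5, G=0]  = 5; F = N^2 + J  [with N=5, J=3]  = 28.
Change = 12 − 28 = -16.

-16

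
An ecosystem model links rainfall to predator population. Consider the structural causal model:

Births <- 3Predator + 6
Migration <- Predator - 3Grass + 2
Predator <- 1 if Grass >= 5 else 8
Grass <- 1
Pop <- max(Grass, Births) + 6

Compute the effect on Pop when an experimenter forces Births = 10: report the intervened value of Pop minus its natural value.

do(Births=10) replaces the equation Births <- 3Predator + 6 with the constant Births = 10.
Pop = max(Grass, Births) + 6  [with Grass=1, Births=10]  = 16
Without intervention: Predator = 1 if Grass >= 5 else 8  [with Grass=1]  = 8; Births = 3Predator + 6  [with Predator=8]  = 30; Pop = max(Grass, Births) + 6  [with Grass=1, Births=30]  = 36.
Change = 16 − 36 = -20.

-20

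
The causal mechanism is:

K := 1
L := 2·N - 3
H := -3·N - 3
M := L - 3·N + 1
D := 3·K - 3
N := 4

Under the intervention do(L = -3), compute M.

The intervention breaks the incoming arrows to L: L := 2·N - 3 no longer applies, and L = -3.
M = L - 3·N + 1  [with L=-3, N=4]  = -14

-14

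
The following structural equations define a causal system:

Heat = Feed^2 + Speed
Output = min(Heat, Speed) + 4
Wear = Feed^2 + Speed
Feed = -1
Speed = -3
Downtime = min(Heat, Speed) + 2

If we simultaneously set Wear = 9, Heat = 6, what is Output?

The joint intervention fixes Wear = 9, Heat = 6, removing each variable's own equation.
Output = min(Heat, Speed) + 4  [with Heat=6, Speed=-3]  = 1

1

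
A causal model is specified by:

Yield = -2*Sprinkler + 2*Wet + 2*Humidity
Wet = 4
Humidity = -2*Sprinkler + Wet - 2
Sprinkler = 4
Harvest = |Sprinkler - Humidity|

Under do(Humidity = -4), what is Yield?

-8

The intervention breaks the incoming arrows to Humidity: Humidity = -2*Sprinkler + Wet - 2 no longer applies, and Humidity = -4.
Yield = -2*Sprinkler + 2*Wet + 2*Humidity  [with Sprinkler=4, Wet=4, Humidity=-4]  = -8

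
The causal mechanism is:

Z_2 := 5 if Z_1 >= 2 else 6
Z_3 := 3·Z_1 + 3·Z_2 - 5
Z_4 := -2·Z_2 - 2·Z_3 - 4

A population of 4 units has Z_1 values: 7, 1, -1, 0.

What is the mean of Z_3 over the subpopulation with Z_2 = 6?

Observing Z_2=6 restricts to units where Z_2's equation naturally yields 6: Z_1 ∈ {1, -1, 0}. In that subpopulation Z_3 = 16, 10, 13, mean 13.

13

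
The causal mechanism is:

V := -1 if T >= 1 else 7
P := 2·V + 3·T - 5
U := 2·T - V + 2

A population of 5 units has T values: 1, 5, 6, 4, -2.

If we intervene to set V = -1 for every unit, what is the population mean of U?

Every unit gets V=-1 under the intervention. U values become 5, 13, 15, 11, -1; E[U|do(V=-1)] = 8.6.

8.6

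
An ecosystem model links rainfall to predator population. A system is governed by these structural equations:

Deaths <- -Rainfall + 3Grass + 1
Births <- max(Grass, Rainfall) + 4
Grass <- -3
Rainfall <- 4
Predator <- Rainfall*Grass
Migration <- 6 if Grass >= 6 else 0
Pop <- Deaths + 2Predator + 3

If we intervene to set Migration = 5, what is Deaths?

do(Migration=5) replaces the equation Migration <- 6 if Grass >= 6 else 0 with the constant Migration = 5.
Since Deaths is not a descendant of the intervened variable, it is unaffected.
Deaths = -Rainfall + 3Grass + 1  [with Rainfall=4, Grass=-3]  = -12

-12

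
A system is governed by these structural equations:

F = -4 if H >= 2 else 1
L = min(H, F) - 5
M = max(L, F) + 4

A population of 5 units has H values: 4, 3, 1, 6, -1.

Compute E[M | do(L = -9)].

do(L=-9) breaks L's dependence on H. With L=-9 fixed, M across the units is 0, 0, 5, 0, 5, mean 2.

2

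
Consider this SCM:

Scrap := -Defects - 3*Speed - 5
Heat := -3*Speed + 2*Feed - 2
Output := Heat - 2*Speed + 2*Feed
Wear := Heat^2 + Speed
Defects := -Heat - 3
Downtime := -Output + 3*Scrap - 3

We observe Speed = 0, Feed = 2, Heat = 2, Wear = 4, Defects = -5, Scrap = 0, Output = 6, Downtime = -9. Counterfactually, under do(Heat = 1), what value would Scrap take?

The intervention breaks the incoming arrows to Heat: Heat := -3*Speed + 2*Feed - 2 no longer applies, and Heat = 1.
Defects = -Heat - 3  [with Heat=1]  = -4
Scrap = -Defects - 3*Speed - 5  [with Defects=-4, Speed=0]  = -1

-1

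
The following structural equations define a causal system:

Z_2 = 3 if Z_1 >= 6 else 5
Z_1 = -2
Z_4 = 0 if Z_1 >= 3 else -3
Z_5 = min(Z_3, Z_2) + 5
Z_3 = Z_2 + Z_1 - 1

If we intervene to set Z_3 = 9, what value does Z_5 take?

do(Z_3=9) replaces the equation Z_3 = Z_2 + Z_1 - 1 with the constant Z_3 = 9.
Z_2 = 3 if Z_1 >= 6 else 5  [with Z_1=-2]  = 5
Z_5 = min(Z_3, Z_2) + 5  [with Z_3=9, Z_2=5]  = 10

10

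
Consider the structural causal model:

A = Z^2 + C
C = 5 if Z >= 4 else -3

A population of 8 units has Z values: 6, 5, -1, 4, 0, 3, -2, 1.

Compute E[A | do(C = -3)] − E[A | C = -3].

Under do(C=-3), C's equation is replaced by C=-3 for every unit. Per-unit A: 33, 22, -2, 13, -3, 6, 1, -2. Mean = 8.5.
Observing C=-3 restricts to units where C's equation naturally yields -3: Z ∈ {-1, 0, 3, -2, 1}. In that subpopulation A = -2, -3, 6, 1, -2, mean 0.
Difference = 8.5 − 0 = 8.5.

8.5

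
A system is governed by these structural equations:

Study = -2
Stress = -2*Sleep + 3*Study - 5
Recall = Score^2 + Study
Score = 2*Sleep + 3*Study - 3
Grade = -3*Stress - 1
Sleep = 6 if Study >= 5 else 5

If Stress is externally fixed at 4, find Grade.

The intervention breaks the incoming arrows to Stress: Stress = -2*Sleep + 3*Study - 5 no longer applies, and Stress = 4.
Grade = -3*Stress - 1  [with Stress=4]  = -13

-13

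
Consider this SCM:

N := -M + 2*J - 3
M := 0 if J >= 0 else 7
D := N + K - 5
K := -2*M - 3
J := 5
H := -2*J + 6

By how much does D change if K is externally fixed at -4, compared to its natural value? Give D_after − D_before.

-1

Intervening sets K = -4 and removes its equation (K := -2*M - 3).
M = 0 if J >= 0 else 7  [with J=5]  = 0
N = -M + 2*J - 3  [with M=0, J=5]  = 7
D = N + K - 5  [with N=7, K=-4]  = -2
Without intervention: M = 0 if J >= 0 else 7  [with J=5]  = 0; N = -M + 2*J - 3  [with M=0, J=5]  = 7; K = -2*M - 3  [with M=0]  = -3; D = N + K - 5  [with N=7, K=-3]  = -1.
Change = -2 − (-1) = -1.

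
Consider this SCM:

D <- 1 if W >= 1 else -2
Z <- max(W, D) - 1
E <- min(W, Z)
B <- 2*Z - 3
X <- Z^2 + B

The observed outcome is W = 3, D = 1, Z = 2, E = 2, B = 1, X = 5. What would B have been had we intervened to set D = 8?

do(D=8) replaces the equation D <- 1 if W >= 1 else -2 with the constant D = 8.
Z = max(W, D) - 1  [with W=3, D=8]  = 7
B = 2*Z - 3  [with Z=7]  = 11

11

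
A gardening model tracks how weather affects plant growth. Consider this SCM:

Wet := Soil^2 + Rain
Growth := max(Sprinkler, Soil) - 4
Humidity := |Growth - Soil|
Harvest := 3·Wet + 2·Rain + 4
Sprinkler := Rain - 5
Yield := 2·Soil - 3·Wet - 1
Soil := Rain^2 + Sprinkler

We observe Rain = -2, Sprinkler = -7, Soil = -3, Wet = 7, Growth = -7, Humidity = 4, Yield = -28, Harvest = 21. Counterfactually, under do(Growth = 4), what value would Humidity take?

The intervention breaks the incoming arrows to Growth: Growth := max(Sprinkler, Soil) - 4 no longer applies, and Growth = 4.
Sprinkler = Rain - 5  [with Rain=-2]  = -7
Soil = Rain^2 + Sprinkler  [with Rain=-2, Sprinkler=-7]  = -3
Humidity = |Growth - Soil|  [with Growth=4, Soil=-3]  = 7

7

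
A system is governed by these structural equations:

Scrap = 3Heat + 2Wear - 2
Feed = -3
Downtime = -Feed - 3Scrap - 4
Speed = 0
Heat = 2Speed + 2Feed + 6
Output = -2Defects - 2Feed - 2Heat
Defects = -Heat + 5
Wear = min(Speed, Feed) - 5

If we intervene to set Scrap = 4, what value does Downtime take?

Intervening sets Scrap = 4 and removes its equation (Scrap = 3Heat + 2Wear - 2).
Downtime = -Feed - 3Scrap - 4  [with Feed=-3, Scrap=4]  = -13

-13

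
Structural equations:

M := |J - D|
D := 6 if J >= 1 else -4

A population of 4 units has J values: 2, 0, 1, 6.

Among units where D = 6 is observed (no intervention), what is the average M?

3

Observing D=6 restricts to units where D's equation naturally yields 6: J ∈ {2, 1, 6}. In that subpopulation M = 4, 5, 0, mean 3.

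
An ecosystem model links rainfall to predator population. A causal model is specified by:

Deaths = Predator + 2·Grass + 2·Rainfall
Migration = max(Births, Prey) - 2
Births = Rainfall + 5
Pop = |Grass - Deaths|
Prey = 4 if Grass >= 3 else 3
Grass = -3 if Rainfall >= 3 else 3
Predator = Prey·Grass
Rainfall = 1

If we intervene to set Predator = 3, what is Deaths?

11

Under do(Predator=3), the mechanism Predator = Prey·Grass is discarded; Predator is fixed at 3.
Grass = -3 if Rainfall >= 3 else 3  [with Rainfall=1]  = 3
Deaths = Predator + 2·Grass + 2·Rainfall  [with Predator=3, Grass=3, Rainfall=1]  = 11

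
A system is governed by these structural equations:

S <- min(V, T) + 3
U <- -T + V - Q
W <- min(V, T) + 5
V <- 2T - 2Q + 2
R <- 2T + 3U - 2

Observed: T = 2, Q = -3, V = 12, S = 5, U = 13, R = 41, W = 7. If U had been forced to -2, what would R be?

The intervention breaks the incoming arrows to U: U <- -T + V - Q no longer applies, and U = -2.
R = 2T + 3U - 2  [with T=2, U=-2]  = -4

-4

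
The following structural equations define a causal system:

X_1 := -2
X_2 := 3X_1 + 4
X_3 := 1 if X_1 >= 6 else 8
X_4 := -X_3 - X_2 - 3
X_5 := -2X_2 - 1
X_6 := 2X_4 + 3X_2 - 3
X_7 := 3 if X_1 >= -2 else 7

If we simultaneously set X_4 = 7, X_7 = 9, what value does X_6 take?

5

The joint intervention fixes X_4 = 7, X_7 = 9, removing each variable's own equation.
X_2 = 3X_1 + 4  [with X_1=-2]  = -2
X_6 = 2X_4 + 3X_2 - 3  [with X_4=7, X_2=-2]  = 5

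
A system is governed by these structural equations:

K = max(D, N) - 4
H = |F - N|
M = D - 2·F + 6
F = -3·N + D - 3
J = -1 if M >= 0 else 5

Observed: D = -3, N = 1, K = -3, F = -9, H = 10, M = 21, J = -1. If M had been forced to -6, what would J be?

5

Intervening sets M = -6 and removes its equation (M = D - 2·F + 6).
J = -1 if M >= 0 else 5  [with M=-6]  = 5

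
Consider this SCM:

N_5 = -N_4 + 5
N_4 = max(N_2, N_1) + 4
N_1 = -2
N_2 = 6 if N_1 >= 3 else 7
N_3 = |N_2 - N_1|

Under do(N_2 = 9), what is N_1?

Under do(N_2=9), the mechanism N_2 = 6 if N_1 >= 3 else 7 is discarded; N_2 is fixed at 9.
N_1 is not downstream of the intervention, so its value is determined by the original equations.

-2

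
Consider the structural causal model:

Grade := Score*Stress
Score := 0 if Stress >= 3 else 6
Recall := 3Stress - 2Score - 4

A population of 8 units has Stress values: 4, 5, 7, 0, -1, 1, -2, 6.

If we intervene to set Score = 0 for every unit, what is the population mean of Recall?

The intervention sets Score=0 in all 8 units regardless of Stress. Recomputing Recall per unit gives 8, 11, 17, -4, -7, -1, -10, 14; average 3.5.

3.5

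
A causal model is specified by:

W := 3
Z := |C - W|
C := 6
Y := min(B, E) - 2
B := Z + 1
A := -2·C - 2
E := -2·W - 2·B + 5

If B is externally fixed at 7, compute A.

do(B=7) replaces the equation B := Z + 1 with the constant B = 7.
A is not downstream of the intervention, so its value is determined by the original equations.
A = -2·C - 2  [with C=6]  = -14

-14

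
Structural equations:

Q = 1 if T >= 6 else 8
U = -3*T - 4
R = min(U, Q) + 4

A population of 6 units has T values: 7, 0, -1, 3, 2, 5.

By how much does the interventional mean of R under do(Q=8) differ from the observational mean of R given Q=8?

Under do(Q=8), Q's equation is replaced by Q=8 for every unit. Per-unit R: -21, 0, 3, -9, -6, -15. Mean = -8.
Observing Q=8 restricts to units where Q's equation naturally yields 8: T ∈ {0, -1, 3, 2, 5}. In that subpopulation R = 0, 3, -9, -6, -15, mean -5.4.
Difference = -8 − (-5.4) = -2.6.

-2.6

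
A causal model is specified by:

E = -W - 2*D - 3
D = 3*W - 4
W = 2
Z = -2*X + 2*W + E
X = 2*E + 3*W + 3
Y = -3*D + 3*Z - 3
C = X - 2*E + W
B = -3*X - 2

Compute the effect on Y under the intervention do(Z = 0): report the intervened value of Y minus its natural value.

Intervening sets Z = 0 and removes its equation (Z = -2*X + 2*W + E).
D = 3*W - 4  [with W=2]  = 2
Y = -3*D + 3*Z - 3  [with D=2, Z=0]  = -9
Without intervention: D = 3*W - 4  [with W=2]  = 2; E = -W - 2*D - 3  [with W=2, D=2]  = -9; X = 2*E + 3*W + 3  [with E=-9, W=2]  = -9; Z = -2*X + 2*W + E  [with X=-9, W=2, E=-9]  = 13; Y = -3*D + 3*Z - 3  [with D=2, Z=13]  = 30.
Change = -9 − 30 = -39.

-39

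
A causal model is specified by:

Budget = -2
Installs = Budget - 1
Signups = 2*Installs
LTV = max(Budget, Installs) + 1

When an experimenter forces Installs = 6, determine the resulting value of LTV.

Under do(Installs=6), the mechanism Installs = Budget - 1 is discarded; Installs is fixed at 6.
LTV = max(Budget, Installs) + 1  [with Budget=-2, Installs=6]  = 7

7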